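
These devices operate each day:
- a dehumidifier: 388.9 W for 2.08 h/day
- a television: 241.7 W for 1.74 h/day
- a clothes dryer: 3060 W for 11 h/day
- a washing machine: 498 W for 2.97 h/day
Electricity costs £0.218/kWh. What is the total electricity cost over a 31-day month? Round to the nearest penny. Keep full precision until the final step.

dehumidifier: 388.9 W × 2.08 h × 31 d = 25,076 Wh = 25.08 kWh
television: 241.7 W × 1.74 h × 31 d = 13,037 Wh = 13.04 kWh
clothes dryer: 3060 W × 11 h × 31 d = 1,043,460 Wh = 1,043 kWh
washing machine: 498 W × 2.97 h × 31 d = 45,851 Wh = 45.85 kWh
Total energy = 25.08 + 13.04 + 1,043 + 45.85 = 1,127 kWh
Cost = 1,127 kWh × £0.218 = £245.78

£245.78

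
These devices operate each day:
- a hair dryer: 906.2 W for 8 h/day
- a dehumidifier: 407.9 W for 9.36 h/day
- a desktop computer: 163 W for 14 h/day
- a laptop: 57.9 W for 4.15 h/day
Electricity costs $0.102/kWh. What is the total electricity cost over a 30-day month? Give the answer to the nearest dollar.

$42

hair dryer: 906.2 W × 8 h × 30 d = 217,488 Wh = 217.5 kWh
dehumidifier: 407.9 W × 9.36 h × 30 d = 114,538 Wh = 114.5 kWh
desktop computer: 163 W × 14 h × 30 d = 68,460 Wh = 68.46 kWh
laptop: 57.9 W × 4.15 h × 30 d = 7,209 Wh = 7.209 kWh
Total energy = 217.5 + 114.5 + 68.46 + 7.209 = 407.7 kWh
Cost = 407.7 kWh × $0.102 = $41.58 ≈ $42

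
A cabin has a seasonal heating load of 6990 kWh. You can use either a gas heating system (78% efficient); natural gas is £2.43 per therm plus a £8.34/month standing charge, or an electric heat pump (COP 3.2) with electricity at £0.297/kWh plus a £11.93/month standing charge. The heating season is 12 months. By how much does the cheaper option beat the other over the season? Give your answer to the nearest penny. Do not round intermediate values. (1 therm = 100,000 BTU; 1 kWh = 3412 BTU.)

Heat load = 6990 kWh × 3412 = 23,849,880 BTU
Gas: input = 23,849,880 / 0.78 = 30,576,769 BTU = 305.8 therm → 305.8 × £2.43 = £743.02; + 12 × £8.34 standing = £843.10
Heat pump: 23,849,880 BTU / 3412 = 6,990 kWh heat; / 3.2 = 2,184 kWh in → × £0.297 = £648.76; + 12 × £11.93 standing = £791.92
Difference = |£843.10 − £791.92| = £51.18

£51.18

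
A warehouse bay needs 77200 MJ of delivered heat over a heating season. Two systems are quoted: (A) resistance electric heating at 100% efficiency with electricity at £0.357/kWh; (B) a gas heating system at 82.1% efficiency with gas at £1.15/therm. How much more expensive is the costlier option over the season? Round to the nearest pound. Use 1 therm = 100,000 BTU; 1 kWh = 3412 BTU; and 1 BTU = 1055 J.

Heat load = 77200 MJ = 77,200,000,000 J / 1055 = 73,175,355 BTU
Gas: input = 73,175,355 / 0.821 = 89,129,544 BTU = 891.3 therm → 891.3 × £1.15 = £1,024.99
Electric: 73,175,355 BTU / 3412 = 21,450 kWh → × £0.357 = £7,656.39
Difference = |£1,024.99 − £7,656.39| = £6,631.40 ≈ £6631

£6631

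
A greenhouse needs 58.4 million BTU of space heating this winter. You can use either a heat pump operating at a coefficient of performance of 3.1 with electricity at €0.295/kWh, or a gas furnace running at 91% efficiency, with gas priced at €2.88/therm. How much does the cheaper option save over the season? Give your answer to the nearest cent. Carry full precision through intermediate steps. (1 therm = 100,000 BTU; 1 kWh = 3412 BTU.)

Heat load = 58.4 × 10⁶ BTU = 58,400,000 BTU
Gas: input = 58,400,000 / 0.91 = 64,175,824 BTU = 641.8 therm → 641.8 × €2.88 = €1,848.26
Heat pump: 58,400,000 BTU / 3412 = 17,120 kWh heat; / 3.1 = 5,521 kWh in → × €0.295 = €1,628.79
Difference = |€1,848.26 − €1,628.79| = €219.48

€219.48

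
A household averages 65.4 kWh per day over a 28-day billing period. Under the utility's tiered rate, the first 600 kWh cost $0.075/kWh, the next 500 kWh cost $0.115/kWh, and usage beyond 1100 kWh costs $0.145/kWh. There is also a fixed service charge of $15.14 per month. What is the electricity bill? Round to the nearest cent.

$223.66

Usage = 65.4 kWh/day × 28 days = 1831.2 kWh
First 600 kWh × $0.075 = $45.00
Next 500 kWh × $0.115 = $57.50
Remaining 731.2 kWh × $0.145 = $106.02
Energy charge = $208.52; + service $15.14 = $223.66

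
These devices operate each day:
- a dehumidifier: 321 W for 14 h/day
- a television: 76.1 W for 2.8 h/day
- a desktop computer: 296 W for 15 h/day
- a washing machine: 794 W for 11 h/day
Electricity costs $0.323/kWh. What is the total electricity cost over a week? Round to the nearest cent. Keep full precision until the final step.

$40.43

dehumidifier: 321 W × 14 h × 7 d = 31,458 Wh = 31.46 kWh
television: 76.1 W × 2.8 h × 7 d = 1,492 Wh = 1.492 kWh
desktop computer: 296 W × 15 h × 7 d = 31,080 Wh = 31.08 kWh
washing machine: 794 W × 11 h × 7 d = 61,138 Wh = 61.14 kWh
Total energy = 31.46 + 1.492 + 31.08 + 61.14 = 125.2 kWh
Cost = 125.2 kWh × $0.323 = $40.43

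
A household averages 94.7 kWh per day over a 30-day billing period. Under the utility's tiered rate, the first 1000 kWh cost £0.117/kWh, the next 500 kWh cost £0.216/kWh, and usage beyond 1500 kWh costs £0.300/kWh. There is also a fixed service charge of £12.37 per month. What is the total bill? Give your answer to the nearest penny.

Usage = 94.7 kWh/day × 30 days = 2841 kWh
First 1000 kWh × £0.117 = £117.00
Next 500 kWh × £0.216 = £108.00
Remaining 1341 kWh × £0.300 = £402.30
Energy charge = £627.30; + service £12.37 = £639.67

£639.67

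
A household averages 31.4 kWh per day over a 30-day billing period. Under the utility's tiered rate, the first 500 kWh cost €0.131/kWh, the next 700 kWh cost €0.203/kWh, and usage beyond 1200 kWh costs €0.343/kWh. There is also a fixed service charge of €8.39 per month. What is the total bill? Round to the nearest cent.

€163.62

Usage = 31.4 kWh/day × 30 days = 942 kWh
First 500 kWh × €0.131 = €65.50
Next 442 kWh × €0.203 = €89.73
Remaining tier: 0 kWh (not reached)
Energy charge = €155.23; + service €8.39 = €163.62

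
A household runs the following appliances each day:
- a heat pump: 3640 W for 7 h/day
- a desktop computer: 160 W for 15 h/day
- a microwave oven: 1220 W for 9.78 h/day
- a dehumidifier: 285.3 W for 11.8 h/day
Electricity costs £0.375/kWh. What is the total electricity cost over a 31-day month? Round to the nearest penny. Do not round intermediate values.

heat pump: 3640 W × 7 h × 31 d = 789,880 Wh = 789.9 kWh
desktop computer: 160 W × 15 h × 31 d = 74,400 Wh = 74.4 kWh
microwave oven: 1220 W × 9.78 h × 31 d = 369,880 Wh = 369.9 kWh
dehumidifier: 285.3 W × 11.8 h × 31 d = 104,363 Wh = 104.4 kWh
Total energy = 789.9 + 74.4 + 369.9 + 104.4 = 1,339 kWh
Cost = 1,339 kWh × £0.375 = £501.95

£501.95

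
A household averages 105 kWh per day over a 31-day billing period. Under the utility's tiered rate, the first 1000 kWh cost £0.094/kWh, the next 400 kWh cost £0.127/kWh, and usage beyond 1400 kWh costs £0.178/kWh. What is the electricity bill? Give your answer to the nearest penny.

£474.99

Usage = 105 kWh/day × 31 days = 3255 kWh
First 1000 kWh × £0.094 = £94.00
Next 400 kWh × £0.127 = £50.80
Remaining 1855 kWh × £0.178 = £330.19
Total = £474.99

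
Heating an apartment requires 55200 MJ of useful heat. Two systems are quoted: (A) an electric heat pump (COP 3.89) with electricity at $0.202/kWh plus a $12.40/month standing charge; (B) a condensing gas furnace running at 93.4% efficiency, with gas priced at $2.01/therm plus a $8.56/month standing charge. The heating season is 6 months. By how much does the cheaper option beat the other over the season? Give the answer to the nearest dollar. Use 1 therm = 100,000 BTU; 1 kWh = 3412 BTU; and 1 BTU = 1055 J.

$307

Heat load = 55200 MJ = 55,200,000,000 J / 1055 = 52,322,275 BTU
Gas: input = 52,322,275 / 0.934 = 56,019,566 BTU = 560.2 therm → 560.2 × $2.01 = $1,125.99; + 6 × $8.56 standing = $1,177.35
Heat pump: 52,322,275 BTU / 3412 = 15,330 kWh heat; / 3.89 = 3,942 kWh in → × $0.202 = $796.30; + 6 × $12.40 standing = $870.70
Difference = |$1,177.35 − $870.70| = $306.65 ≈ $307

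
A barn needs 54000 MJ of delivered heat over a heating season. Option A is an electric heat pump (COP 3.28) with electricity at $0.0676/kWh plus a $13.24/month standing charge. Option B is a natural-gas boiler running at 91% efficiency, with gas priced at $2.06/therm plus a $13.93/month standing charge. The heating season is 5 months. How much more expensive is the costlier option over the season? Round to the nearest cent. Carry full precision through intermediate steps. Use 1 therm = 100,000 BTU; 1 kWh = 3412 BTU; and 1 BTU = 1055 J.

$852.96

Heat load = 54000 MJ = 54,000,000,000 J / 1055 = 51,184,834 BTU
Gas: input = 51,184,834 / 0.910 = 56,247,070 BTU = 562.5 therm → 562.5 × $2.06 = $1,158.69; + 5 × $13.93 standing = $1,228.34
Heat pump: 51,184,834 BTU / 3412 = 15,000 kWh heat; / 3.28 = 4,574 kWh in → × $0.0676 = $309.18; + 5 × $13.24 standing = $375.38
Difference = |$1,228.34 − $375.38| = $852.96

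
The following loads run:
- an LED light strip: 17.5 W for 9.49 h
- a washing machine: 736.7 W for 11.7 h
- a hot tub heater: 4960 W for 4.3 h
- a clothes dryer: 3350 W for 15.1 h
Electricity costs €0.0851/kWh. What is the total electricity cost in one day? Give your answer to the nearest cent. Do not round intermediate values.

LED light strip: 17.5 W × 9.49 h = 166 Wh = 0.1661 kWh
washing machine: 736.7 W × 11.7 h = 8,619 Wh = 8.619 kWh
hot tub heater: 4960 W × 4.3 h = 21,328 Wh = 21.33 kWh
clothes dryer: 3350 W × 15.1 h = 50,585 Wh = 50.59 kWh
Total energy = 0.1661 + 8.619 + 21.33 + 50.59 = 80.7 kWh
Cost = 80.7 kWh × €0.0851 = €6.87

€6.87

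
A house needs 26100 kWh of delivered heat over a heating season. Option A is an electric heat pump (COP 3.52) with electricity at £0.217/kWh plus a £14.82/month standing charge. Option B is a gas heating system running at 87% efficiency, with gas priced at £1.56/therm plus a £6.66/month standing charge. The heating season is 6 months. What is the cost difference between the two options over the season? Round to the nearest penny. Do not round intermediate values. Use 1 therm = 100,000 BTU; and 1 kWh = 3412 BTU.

£61.15

Heat load = 26100 kWh × 3412 = 89,053,200 BTU
Gas: input = 89,053,200 / 0.87 = 102,360,000 BTU = 1,024 therm → 1,024 × £1.56 = £1,596.82; + 6 × £6.66 standing = £1,636.78
Heat pump: 89,053,200 BTU / 3412 = 26,100 kWh heat; / 3.52 = 7,415 kWh in → × £0.217 = £1,609.01; + 6 × £14.82 standing = £1,697.93
Difference = |£1,636.78 − £1,697.93| = £61.15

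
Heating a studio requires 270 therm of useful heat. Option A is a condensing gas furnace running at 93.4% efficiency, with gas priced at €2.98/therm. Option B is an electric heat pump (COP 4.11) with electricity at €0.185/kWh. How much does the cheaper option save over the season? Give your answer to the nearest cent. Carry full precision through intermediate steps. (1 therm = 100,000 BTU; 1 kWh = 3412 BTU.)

€505.26

Heat load = 270 therm × 100,000 = 27,000,000 BTU
Gas: input = 27,000,000 / 0.934 = 28,907,923 BTU = 289.1 therm → 289.1 × €2.98 = €861.46
Heat pump: 27,000,000 BTU / 3412 = 7,913 kWh heat; / 4.11 = 1,925 kWh in → × €0.185 = €356.19
Difference = |€861.46 − €356.19| = €505.26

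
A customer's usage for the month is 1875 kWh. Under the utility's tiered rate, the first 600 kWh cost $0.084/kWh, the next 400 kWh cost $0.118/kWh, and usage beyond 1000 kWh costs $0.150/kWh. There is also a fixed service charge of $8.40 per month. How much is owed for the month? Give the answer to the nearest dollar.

First 600 kWh × $0.084 = $50.40
Next 400 kWh × $0.118 = $47.20
Remaining 875 kWh × $0.150 = $131.25
Energy charge = $228.85; + service $8.40 = $237.25 ≈ $237

$237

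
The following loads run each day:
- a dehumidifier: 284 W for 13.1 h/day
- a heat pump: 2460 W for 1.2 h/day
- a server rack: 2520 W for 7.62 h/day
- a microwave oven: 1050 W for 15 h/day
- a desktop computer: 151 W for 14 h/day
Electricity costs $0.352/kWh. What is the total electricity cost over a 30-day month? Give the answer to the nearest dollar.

dehumidifier: 284 W × 13.1 h × 30 d = 111,612 Wh = 111.6 kWh
heat pump: 2460 W × 1.2 h × 30 d = 88,560 Wh = 88.56 kWh
server rack: 2520 W × 7.62 h × 30 d = 576,072 Wh = 576.1 kWh
microwave oven: 1050 W × 15 h × 30 d = 472,500 Wh = 472.5 kWh
desktop computer: 151 W × 14 h × 30 d = 63,420 Wh = 63.42 kWh
Total energy = 111.6 + 88.56 + 576.1 + 472.5 + 63.42 = 1,312 kWh
Cost = 1,312 kWh × $0.352 = $461.88 ≈ $462

$462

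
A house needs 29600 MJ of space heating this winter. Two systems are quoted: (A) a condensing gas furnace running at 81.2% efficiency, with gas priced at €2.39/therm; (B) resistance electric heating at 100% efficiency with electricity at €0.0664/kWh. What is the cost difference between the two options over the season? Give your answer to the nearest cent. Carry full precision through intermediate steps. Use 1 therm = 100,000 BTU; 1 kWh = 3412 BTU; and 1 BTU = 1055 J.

Heat load = 29600 MJ = 29,600,000,000 J / 1055 = 28,056,872 BTU
Gas: input = 28,056,872 / 0.812 = 34,552,798 BTU = 345.5 therm → 345.5 × €2.39 = €825.81
Electric: 28,056,872 BTU / 3412 = 8,223 kWh → × €0.0664 = €546.01
Difference = |€825.81 − €546.01| = €279.80

€279.80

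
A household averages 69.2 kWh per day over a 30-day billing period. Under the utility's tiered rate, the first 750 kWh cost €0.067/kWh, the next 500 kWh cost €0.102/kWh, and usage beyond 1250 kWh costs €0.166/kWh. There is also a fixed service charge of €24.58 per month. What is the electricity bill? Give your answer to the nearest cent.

€262.95

Usage = 69.2 kWh/day × 30 days = 2076 kWh
First 750 kWh × €0.067 = €50.25
Next 500 kWh × €0.102 = €51.00
Remaining 826 kWh × €0.166 = €137.12
Energy charge = €238.37; + service €24.58 = €262.95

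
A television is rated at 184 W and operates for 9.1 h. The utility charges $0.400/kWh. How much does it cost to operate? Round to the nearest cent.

$0.67

Energy = 184 W × 9.1 h = 1,674 Wh = 1.674 kWh
Cost = 1.674 kWh × $0.400/kWh = $0.67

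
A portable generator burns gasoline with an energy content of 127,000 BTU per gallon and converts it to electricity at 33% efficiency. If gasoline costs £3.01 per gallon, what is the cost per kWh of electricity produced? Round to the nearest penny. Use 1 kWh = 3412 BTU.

Electrical output per gallon = 127,000 BTU × 0.33 / 3412 BTU/kWh = 12.28 kWh
Cost per kWh = £3.01 / 12.28 kWh = £0.245

£0.25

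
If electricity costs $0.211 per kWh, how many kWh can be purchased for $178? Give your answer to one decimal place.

843.6 kWh

$178 / $0.211 per kWh = 843.6 kWh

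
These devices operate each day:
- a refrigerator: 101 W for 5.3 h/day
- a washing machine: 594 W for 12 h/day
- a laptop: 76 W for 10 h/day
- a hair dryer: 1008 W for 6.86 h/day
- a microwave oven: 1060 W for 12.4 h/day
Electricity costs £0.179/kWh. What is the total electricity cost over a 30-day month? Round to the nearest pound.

£153

refrigerator: 101 W × 5.3 h × 30 d = 16,059 Wh = 16.06 kWh
washing machine: 594 W × 12 h × 30 d = 213,840 Wh = 213.8 kWh
laptop: 76 W × 10 h × 30 d = 22,800 Wh = 22.8 kWh
hair dryer: 1008 W × 6.86 h × 30 d = 207,446 Wh = 207.4 kWh
microwave oven: 1060 W × 12.4 h × 30 d = 394,320 Wh = 394.3 kWh
Total energy = 16.06 + 213.8 + 22.8 + 207.4 + 394.3 = 854.5 kWh
Cost = 854.5 kWh × £0.179 = £152.95 ≈ £153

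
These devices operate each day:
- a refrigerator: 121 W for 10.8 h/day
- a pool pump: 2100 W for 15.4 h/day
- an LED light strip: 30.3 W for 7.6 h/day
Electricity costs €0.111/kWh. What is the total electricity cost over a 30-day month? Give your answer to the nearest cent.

refrigerator: 121 W × 10.8 h × 30 d = 39,204 Wh = 39.2 kWh
pool pump: 2100 W × 15.4 h × 30 d = 970,200 Wh = 970.2 kWh
LED light strip: 30.3 W × 7.6 h × 30 d = 6,908 Wh = 6.908 kWh
Total energy = 39.2 + 970.2 + 6.908 = 1,016 kWh
Cost = 1,016 kWh × €0.111 = €112.81

€112.81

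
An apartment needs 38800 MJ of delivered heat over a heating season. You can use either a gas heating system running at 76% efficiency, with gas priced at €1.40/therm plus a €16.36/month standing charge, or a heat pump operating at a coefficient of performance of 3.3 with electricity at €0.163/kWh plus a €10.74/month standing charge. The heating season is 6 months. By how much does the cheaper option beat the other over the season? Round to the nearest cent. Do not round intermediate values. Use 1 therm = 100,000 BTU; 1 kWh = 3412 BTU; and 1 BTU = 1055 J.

Heat load = 38800 MJ = 38,800,000,000 J / 1055 = 36,777,251 BTU
Gas: input = 36,777,251 / 0.76 = 48,391,120 BTU = 483.9 therm → 483.9 × €1.40 = €677.48; + 6 × €16.36 standing = €775.64
Heat pump: 36,777,251 BTU / 3412 = 10,780 kWh heat; / 3.3 = 3,266 kWh in → × €0.163 = €532.41; + 6 × €10.74 standing = €596.85
Difference = |€775.64 − €596.85| = €178.79

€178.79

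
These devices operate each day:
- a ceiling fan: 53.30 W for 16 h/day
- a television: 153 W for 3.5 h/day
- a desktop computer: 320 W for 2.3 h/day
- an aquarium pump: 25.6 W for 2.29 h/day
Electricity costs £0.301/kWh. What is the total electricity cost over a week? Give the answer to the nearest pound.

ceiling fan: 53.30 W × 16 h × 7 d = 5,970 Wh = 5.97 kWh
television: 153 W × 3.5 h × 7 d = 3,748 Wh = 3.748 kWh
desktop computer: 320 W × 2.3 h × 7 d = 5,152 Wh = 5.152 kWh
aquarium pump: 25.6 W × 2.29 h × 7 d = 410 Wh = 0.4104 kWh
Total energy = 5.97 + 3.748 + 5.152 + 0.4104 = 15.28 kWh
Cost = 15.28 kWh × £0.301 = £4.60 ≈ £5

£5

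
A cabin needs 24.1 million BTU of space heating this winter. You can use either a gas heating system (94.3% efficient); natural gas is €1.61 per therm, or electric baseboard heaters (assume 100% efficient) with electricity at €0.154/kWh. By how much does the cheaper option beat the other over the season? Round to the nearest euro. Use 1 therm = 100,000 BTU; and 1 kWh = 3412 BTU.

€676

Heat load = 24.1 × 10⁶ BTU = 24,100,000 BTU
Gas: input = 24,100,000 / 0.943 = 25,556,734 BTU = 255.6 therm → 255.6 × €1.61 = €411.46
Electric: 24,100,000 BTU / 3412 = 7,063 kWh → × €0.154 = €1,087.75
Difference = |€411.46 − €1,087.75| = €676.29 ≈ €676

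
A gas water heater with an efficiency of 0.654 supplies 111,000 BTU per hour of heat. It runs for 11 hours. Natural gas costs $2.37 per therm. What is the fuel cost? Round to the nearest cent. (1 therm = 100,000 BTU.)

$44.25

Heat delivered = 111,000 BTU/h × 11 h = 1,221,000 BTU
Gas input = 1,221,000 / 0.654 = 1,866,972 BTU
= 1,866,972 / 100,000 = 18.67 therm
Cost = 18.67 × $2.37/therm = $44.25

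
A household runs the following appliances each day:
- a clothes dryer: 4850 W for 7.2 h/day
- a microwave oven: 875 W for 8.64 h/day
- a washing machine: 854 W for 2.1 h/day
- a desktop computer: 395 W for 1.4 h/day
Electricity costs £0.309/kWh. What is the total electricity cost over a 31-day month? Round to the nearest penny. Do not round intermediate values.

£429.39

clothes dryer: 4850 W × 7.2 h × 31 d = 1,082,520 Wh = 1,083 kWh
microwave oven: 875 W × 8.64 h × 31 d = 234,360 Wh = 234.4 kWh
washing machine: 854 W × 2.1 h × 31 d = 55,595 Wh = 55.6 kWh
desktop computer: 395 W × 1.4 h × 31 d = 17,143 Wh = 17.14 kWh
Total energy = 1,083 + 234.4 + 55.6 + 17.14 = 1,390 kWh
Cost = 1,390 kWh × £0.309 = £429.39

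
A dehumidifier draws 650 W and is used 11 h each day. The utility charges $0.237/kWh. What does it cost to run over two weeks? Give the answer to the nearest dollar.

Energy = 650 W × 11 h/day × 14 days = 100,100 Wh = 100.1 kWh
Cost = 100.1 kWh × $0.237/kWh = $23.72 ≈ $24

$24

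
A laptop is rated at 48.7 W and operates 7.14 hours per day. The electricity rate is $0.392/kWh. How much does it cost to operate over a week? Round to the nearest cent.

Energy = 48.7 W × 7.14 h/day × 7 days = 2,434 Wh = 2.434 kWh
Cost = 2.434 kWh × $0.392/kWh = $0.95

$0.95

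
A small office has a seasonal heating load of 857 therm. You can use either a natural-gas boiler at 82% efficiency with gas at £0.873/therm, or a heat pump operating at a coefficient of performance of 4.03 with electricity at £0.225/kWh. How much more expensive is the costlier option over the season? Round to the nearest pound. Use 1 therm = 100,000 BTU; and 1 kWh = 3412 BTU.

Heat load = 857 therm × 100,000 = 85,700,000 BTU
Gas: input = 85,700,000 / 0.82 = 104,512,195 BTU = 1,045 therm → 1,045 × £0.873 = £912.39
Heat pump: 85,700,000 BTU / 3412 = 25,120 kWh heat; / 4.03 = 6,233 kWh in → × £0.225 = £1,402.33
Difference = |£912.39 − £1,402.33| = £489.94 ≈ £490

£490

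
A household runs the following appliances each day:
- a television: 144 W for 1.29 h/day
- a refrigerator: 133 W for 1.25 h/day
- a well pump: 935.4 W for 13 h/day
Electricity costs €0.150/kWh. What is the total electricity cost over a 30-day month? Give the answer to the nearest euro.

€56

television: 144 W × 1.29 h × 30 d = 5,573 Wh = 5.573 kWh
refrigerator: 133 W × 1.25 h × 30 d = 4,988 Wh = 4.987 kWh
well pump: 935.4 W × 13 h × 30 d = 364,806 Wh = 364.8 kWh
Total energy = 5.573 + 4.987 + 364.8 = 375.4 kWh
Cost = 375.4 kWh × €0.150 = €56.30 ≈ €56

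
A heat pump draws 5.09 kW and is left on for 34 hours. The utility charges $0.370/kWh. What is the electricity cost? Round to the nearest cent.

Energy = 5090 W × 34 h = 173,060 Wh = 173.1 kWh
Cost = 173.1 kWh × $0.370/kWh = $64.03

$64.03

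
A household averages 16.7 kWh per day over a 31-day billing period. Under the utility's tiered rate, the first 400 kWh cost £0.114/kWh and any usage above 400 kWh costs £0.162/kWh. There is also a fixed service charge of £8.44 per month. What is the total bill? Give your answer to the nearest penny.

£73.11

Usage = 16.7 kWh/day × 31 days = 517.7 kWh
First 400 kWh × £0.114 = £45.60
Remaining 117.7 kWh × £0.162 = £19.07
Energy charge = £64.67; + service £8.44 = £73.11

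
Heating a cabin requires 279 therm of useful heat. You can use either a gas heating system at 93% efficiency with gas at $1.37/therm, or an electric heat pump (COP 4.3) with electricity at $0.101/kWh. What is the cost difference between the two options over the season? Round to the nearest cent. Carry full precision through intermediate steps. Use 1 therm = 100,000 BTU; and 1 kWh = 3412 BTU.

$218.94

Heat load = 279 therm × 100,000 = 27,900,000 BTU
Gas: input = 27,900,000 / 0.93 = 30,000,000 BTU = 300 therm → 300 × $1.37 = $411.00
Heat pump: 27,900,000 BTU / 3412 = 8,177 kWh heat; / 4.3 = 1,902 kWh in → × $0.101 = $192.06
Difference = |$411.00 − $192.06| = $218.94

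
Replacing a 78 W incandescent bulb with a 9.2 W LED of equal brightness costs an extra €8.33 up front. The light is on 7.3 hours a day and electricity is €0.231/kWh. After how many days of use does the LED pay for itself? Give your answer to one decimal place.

71.8 days

Power saved = 78 − 9.2 = 68.8 W
Daily energy saved = 68.8 W × 7.3 h = 502.2 Wh = 0.50224 kWh
Daily savings = 0.50224 × €0.231 = €0.1160
Payback = €8.33 / €0.1160 per day = 71.8 days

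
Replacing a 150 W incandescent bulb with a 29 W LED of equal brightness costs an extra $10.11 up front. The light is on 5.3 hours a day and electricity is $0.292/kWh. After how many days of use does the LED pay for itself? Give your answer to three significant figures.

Power saved = 150 − 29 = 121 W
Daily energy saved = 121 W × 5.3 h = 641.3 Wh = 0.6413 kWh
Daily savings = 0.6413 × $0.292 = $0.1873
Payback = $10.11 / $0.1873 per day = 53.99 days

54 days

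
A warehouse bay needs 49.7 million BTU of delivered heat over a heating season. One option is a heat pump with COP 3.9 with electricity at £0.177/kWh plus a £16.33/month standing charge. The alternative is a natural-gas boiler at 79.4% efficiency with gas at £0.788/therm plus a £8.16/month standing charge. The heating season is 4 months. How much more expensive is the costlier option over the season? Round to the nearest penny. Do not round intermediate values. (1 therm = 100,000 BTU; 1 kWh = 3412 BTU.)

£200.52

Heat load = 49.7 × 10⁶ BTU = 49,700,000 BTU
Gas: input = 49,700,000 / 0.794 = 62,594,458 BTU = 625.9 therm → 625.9 × £0.788 = £493.24; + 4 × £8.16 standing = £525.88
Heat pump: 49,700,000 BTU / 3412 = 14,570 kWh heat; / 3.9 = 3,735 kWh in → × £0.177 = £661.08; + 4 × £16.33 standing = £726.40
Difference = |£525.88 − £726.40| = £200.52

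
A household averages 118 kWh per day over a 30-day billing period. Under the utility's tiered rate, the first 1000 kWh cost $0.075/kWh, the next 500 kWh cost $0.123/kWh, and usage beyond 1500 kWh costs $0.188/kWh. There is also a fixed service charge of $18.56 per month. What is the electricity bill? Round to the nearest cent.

$538.58

Usage = 118 kWh/day × 30 days = 3540 kWh
First 1000 kWh × $0.075 = $75.00
Next 500 kWh × $0.123 = $61.50
Remaining 2040 kWh × $0.188 = $383.52
Energy charge = $520.02; + service $18.56 = $538.58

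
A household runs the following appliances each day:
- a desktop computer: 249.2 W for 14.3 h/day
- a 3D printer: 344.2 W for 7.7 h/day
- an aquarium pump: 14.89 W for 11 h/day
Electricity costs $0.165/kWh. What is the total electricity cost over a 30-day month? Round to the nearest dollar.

$32

desktop computer: 249.2 W × 14.3 h × 30 d = 106,907 Wh = 106.9 kWh
3D printer: 344.2 W × 7.7 h × 30 d = 79,510 Wh = 79.51 kWh
aquarium pump: 14.89 W × 11 h × 30 d = 4,914 Wh = 4.914 kWh
Total energy = 106.9 + 79.51 + 4.914 = 191.3 kWh
Cost = 191.3 kWh × $0.165 = $31.57 ≈ $32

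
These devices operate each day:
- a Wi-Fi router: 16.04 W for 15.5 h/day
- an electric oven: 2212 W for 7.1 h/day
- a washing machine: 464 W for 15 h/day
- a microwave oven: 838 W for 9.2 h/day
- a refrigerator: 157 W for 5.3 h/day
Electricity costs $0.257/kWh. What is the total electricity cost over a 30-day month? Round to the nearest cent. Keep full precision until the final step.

$242.52

Wi-Fi router: 16.04 W × 15.5 h × 30 d = 7,459 Wh = 7.459 kWh
electric oven: 2212 W × 7.1 h × 30 d = 471,156 Wh = 471.2 kWh
washing machine: 464 W × 15 h × 30 d = 208,800 Wh = 208.8 kWh
microwave oven: 838 W × 9.2 h × 30 d = 231,288 Wh = 231.3 kWh
refrigerator: 157 W × 5.3 h × 30 d = 24,963 Wh = 24.96 kWh
Total energy = 7.459 + 471.2 + 208.8 + 231.3 + 24.96 = 943.7 kWh
Cost = 943.7 kWh × $0.257 = $242.52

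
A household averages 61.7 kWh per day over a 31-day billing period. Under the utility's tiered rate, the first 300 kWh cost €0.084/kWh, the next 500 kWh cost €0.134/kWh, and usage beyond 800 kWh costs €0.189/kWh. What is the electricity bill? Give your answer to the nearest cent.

Usage = 61.7 kWh/day × 31 days = 1912.7 kWh
First 300 kWh × €0.084 = €25.20
Next 500 kWh × €0.134 = €67.00
Remaining 1112.7 kWh × €0.189 = €210.30
Total = €302.50

€302.50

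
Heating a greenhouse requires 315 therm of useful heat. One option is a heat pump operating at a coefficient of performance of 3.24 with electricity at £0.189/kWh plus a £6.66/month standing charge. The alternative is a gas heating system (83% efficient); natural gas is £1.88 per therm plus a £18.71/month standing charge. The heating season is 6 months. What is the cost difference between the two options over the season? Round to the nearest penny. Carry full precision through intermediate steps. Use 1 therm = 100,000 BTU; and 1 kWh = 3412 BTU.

Heat load = 315 therm × 100,000 = 31,500,000 BTU
Gas: input = 31,500,000 / 0.83 = 37,951,807 BTU = 379.5 therm → 379.5 × £1.88 = £713.49; + 6 × £18.71 standing = £825.75
Heat pump: 31,500,000 BTU / 3412 = 9,232 kWh heat; / 3.24 = 2,849 kWh in → × £0.189 = £538.54; + 6 × £6.66 standing = £578.50
Difference = |£825.75 − £578.50| = £247.25

£247.25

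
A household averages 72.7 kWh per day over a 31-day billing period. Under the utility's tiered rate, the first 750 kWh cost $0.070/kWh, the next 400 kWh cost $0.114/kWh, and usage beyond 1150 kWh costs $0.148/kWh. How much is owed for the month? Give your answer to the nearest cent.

$261.45

Usage = 72.7 kWh/day × 31 days = 2253.7 kWh
First 750 kWh × $0.070 = $52.50
Next 400 kWh × $0.114 = $45.60
Remaining 1103.7 kWh × $0.148 = $163.35
Total = $261.45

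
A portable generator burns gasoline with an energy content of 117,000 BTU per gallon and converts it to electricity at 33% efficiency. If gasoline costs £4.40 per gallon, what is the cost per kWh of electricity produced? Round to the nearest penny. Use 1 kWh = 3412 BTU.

£0.39

Electrical output per gallon = 117,000 BTU × 0.33 / 3412 BTU/kWh = 11.32 kWh
Cost per kWh = £4.40 / 11.32 kWh = £0.389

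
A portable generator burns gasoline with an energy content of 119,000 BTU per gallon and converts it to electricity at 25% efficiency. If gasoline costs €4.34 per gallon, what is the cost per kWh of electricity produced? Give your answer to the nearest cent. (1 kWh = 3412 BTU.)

Electrical output per gallon = 119,000 BTU × 0.25 / 3412 BTU/kWh = 8.719 kWh
Cost per kWh = €4.34 / 8.719 kWh = €0.498

€0.50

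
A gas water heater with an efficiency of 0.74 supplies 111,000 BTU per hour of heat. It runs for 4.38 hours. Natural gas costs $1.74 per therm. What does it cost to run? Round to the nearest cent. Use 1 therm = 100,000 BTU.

$11.43

Heat delivered = 111,000 BTU/h × 4.38 h = 486,180 BTU
Gas input = 486,180 / 0.74 = 657,000 BTU
= 657,000 / 100,000 = 6.57 therm
Cost = 6.57 × $1.74/therm = $11.43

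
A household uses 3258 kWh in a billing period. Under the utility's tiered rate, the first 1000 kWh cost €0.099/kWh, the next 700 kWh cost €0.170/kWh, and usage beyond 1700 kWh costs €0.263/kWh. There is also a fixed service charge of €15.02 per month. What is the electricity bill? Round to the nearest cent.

First 1000 kWh × €0.099 = €99.00
Next 700 kWh × €0.170 = €119.00
Remaining 1558 kWh × €0.263 = €409.75
Energy charge = €627.75; + service €15.02 = €642.77

€642.77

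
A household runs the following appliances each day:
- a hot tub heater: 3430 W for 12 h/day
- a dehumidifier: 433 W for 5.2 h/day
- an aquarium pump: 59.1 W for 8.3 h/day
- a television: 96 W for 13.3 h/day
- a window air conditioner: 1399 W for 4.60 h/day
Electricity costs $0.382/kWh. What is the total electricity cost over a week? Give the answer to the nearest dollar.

$138

hot tub heater: 3430 W × 12 h × 7 d = 288,120 Wh = 288.1 kWh
dehumidifier: 433 W × 5.2 h × 7 d = 15,761 Wh = 15.76 kWh
aquarium pump: 59.1 W × 8.3 h × 7 d = 3,434 Wh = 3.434 kWh
television: 96 W × 13.3 h × 7 d = 8,938 Wh = 8.938 kWh
window air conditioner: 1399 W × 4.60 h × 7 d = 45,048 Wh = 45.05 kWh
Total energy = 288.1 + 15.76 + 3.434 + 8.938 + 45.05 = 361.3 kWh
Cost = 361.3 kWh × $0.382 = $138.02 ≈ $138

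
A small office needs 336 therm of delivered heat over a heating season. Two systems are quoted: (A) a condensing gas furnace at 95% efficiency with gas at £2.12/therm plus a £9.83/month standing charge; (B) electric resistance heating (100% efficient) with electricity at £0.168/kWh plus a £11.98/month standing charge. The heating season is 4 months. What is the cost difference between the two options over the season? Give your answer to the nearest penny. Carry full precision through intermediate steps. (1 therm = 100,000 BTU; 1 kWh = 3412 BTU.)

Heat load = 336 therm × 100,000 = 33,600,000 BTU
Gas: input = 33,600,000 / 0.95 = 35,368,421 BTU = 353.7 therm → 353.7 × £2.12 = £749.81; + 4 × £9.83 standing = £789.13
Electric: 33,600,000 BTU / 3412 = 9,848 kWh → × £0.168 = £1,654.40; + 4 × £11.98 standing = £1,702.32
Difference = |£789.13 − £1,702.32| = £913.19

£913.19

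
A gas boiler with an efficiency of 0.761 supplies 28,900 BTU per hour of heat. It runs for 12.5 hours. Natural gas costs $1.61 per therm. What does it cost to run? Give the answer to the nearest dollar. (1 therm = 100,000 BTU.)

Heat delivered = 28,900 BTU/h × 12.5 h = 361,250 BTU
Gas input = 361,250 / 0.761 = 474,704 BTU
= 474,704 / 100,000 = 4.747 therm
Cost = 4.747 × $1.61/therm = $7.64 ≈ $8

$8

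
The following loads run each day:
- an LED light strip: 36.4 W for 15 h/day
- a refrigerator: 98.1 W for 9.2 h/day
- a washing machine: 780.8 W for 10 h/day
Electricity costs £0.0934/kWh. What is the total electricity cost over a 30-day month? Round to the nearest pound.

LED light strip: 36.4 W × 15 h × 30 d = 16,380 Wh = 16.38 kWh
refrigerator: 98.1 W × 9.2 h × 30 d = 27,076 Wh = 27.08 kWh
washing machine: 780.8 W × 10 h × 30 d = 234,240 Wh = 234.2 kWh
Total energy = 16.38 + 27.08 + 234.2 = 277.7 kWh
Cost = 277.7 kWh × £0.0934 = £25.94 ≈ £26

£26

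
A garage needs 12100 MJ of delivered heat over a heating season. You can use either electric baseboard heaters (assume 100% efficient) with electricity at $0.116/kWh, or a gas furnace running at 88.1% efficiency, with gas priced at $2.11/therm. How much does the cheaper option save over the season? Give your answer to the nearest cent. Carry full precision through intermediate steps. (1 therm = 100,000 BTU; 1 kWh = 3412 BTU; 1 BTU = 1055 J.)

Heat load = 12100 MJ = 12,100,000,000 J / 1055 = 11,469,194 BTU
Gas: input = 11,469,194 / 0.881 = 13,018,382 BTU = 130.2 therm → 130.2 × $2.11 = $274.69
Electric: 11,469,194 BTU / 3412 = 3,361 kWh → × $0.116 = $389.93
Difference = |$274.69 − $389.93| = $115.24

$115.24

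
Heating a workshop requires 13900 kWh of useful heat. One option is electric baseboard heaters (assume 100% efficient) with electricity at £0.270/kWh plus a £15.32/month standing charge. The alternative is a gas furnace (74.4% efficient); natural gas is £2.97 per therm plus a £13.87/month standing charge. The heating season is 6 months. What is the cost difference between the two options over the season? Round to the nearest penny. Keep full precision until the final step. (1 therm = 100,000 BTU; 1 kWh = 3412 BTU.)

Heat load = 13900 kWh × 3412 = 47,426,800 BTU
Gas: input = 47,426,800 / 0.744 = 63,745,699 BTU = 637.5 therm → 637.5 × £2.97 = £1,893.25; + 6 × £13.87 standing = £1,976.47
Electric: 47,426,800 BTU / 3412 = 13,900 kWh → × £0.270 = £3,753.00; + 6 × £15.32 standing = £3,844.92
Difference = |£1,976.47 − £3,844.92| = £1,868.45

£1868.45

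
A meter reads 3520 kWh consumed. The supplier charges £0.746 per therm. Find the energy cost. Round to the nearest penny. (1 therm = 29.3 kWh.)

3520 kWh × (0.03413 therm/kWh) = 120.1 therm
Cost = 120.1 therm × £0.746/therm = £89.62

£89.62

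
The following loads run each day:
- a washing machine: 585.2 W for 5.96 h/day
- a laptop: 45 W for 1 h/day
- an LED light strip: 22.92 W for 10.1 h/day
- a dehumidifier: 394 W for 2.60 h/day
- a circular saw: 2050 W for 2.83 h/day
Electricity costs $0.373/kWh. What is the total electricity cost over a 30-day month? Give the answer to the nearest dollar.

$119

washing machine: 585.2 W × 5.96 h × 30 d = 104,634 Wh = 104.6 kWh
laptop: 45 W × 1 h × 30 d = 1,350 Wh = 1.35 kWh
LED light strip: 22.92 W × 10.1 h × 30 d = 6,945 Wh = 6.945 kWh
dehumidifier: 394 W × 2.60 h × 30 d = 30,732 Wh = 30.73 kWh
circular saw: 2050 W × 2.83 h × 30 d = 174,045 Wh = 174 kWh
Total energy = 104.6 + 1.35 + 6.945 + 30.73 + 174 = 317.7 kWh
Cost = 317.7 kWh × $0.373 = $118.50 ≈ $119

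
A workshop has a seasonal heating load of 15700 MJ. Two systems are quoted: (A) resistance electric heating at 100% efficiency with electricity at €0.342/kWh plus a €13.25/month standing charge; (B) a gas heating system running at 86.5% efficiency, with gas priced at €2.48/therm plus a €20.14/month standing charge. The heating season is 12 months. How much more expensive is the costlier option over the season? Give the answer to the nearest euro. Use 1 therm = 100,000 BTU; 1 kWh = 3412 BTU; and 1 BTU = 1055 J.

€982

Heat load = 15700 MJ = 15,700,000,000 J / 1055 = 14,881,517 BTU
Gas: input = 14,881,517 / 0.865 = 17,204,065 BTU = 172 therm → 172 × €2.48 = €426.66; + 12 × €20.14 standing = €668.34
Electric: 14,881,517 BTU / 3412 = 4,362 kWh → × €0.342 = €1,491.64; + 12 × €13.25 standing = €1,650.64
Difference = |€668.34 − €1,650.64| = €982.30 ≈ €982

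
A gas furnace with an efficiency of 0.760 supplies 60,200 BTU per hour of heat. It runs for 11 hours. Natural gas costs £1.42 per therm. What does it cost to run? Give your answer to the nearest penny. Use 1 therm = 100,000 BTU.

Heat delivered = 60,200 BTU/h × 11 h = 662,200 BTU
Gas input = 662,200 / 0.760 = 871,316 BTU
= 871,316 / 100,000 = 8.713 therm
Cost = 8.713 × £1.42/therm = £12.37

£12.37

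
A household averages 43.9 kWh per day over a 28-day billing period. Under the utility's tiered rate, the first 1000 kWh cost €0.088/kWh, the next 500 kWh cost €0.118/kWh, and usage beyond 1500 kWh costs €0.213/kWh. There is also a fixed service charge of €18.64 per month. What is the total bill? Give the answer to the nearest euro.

Usage = 43.9 kWh/day × 28 days = 1229.2 kWh
First 1000 kWh × €0.088 = €88.00
Next 229.2 kWh × €0.118 = €27.05
Remaining tier: 0 kWh (not reached)
Energy charge = €115.05; + service €18.64 = €133.69 ≈ €134

€134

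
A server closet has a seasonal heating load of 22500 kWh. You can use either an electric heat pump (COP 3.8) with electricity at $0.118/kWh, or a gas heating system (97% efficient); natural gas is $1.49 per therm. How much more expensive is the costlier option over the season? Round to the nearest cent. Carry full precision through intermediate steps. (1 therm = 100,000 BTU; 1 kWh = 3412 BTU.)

Heat load = 22500 kWh × 3412 = 76,770,000 BTU
Gas: input = 76,770,000 / 0.97 = 79,144,330 BTU = 791.4 therm → 791.4 × $1.49 = $1,179.25
Heat pump: 76,770,000 BTU / 3412 = 22,500 kWh heat; / 3.8 = 5,921 kWh in → × $0.118 = $698.68
Difference = |$1,179.25 − $698.68| = $480.57

$480.57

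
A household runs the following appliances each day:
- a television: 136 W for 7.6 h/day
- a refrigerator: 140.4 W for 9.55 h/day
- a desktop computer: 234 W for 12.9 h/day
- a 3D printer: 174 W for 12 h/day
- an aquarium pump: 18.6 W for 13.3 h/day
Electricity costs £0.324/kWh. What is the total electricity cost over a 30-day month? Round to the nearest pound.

£75

television: 136 W × 7.6 h × 30 d = 31,008 Wh = 31.01 kWh
refrigerator: 140.4 W × 9.55 h × 30 d = 40,225 Wh = 40.22 kWh
desktop computer: 234 W × 12.9 h × 30 d = 90,558 Wh = 90.56 kWh
3D printer: 174 W × 12 h × 30 d = 62,640 Wh = 62.64 kWh
aquarium pump: 18.6 W × 13.3 h × 30 d = 7,421 Wh = 7.421 kWh
Total energy = 31.01 + 40.22 + 90.56 + 62.64 + 7.421 = 231.9 kWh
Cost = 231.9 kWh × £0.324 = £75.12 ≈ £75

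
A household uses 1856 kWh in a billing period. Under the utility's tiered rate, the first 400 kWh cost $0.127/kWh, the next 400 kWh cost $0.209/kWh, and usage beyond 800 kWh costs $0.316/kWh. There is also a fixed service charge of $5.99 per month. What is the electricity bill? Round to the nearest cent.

First 400 kWh × $0.127 = $50.80
Next 400 kWh × $0.209 = $83.60
Remaining 1056 kWh × $0.316 = $333.70
Energy charge = $468.10; + service $5.99 = $474.09

$474.09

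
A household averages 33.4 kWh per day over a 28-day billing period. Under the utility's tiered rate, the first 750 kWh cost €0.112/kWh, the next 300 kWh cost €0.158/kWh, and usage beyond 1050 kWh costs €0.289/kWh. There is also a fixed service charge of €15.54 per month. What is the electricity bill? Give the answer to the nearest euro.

Usage = 33.4 kWh/day × 28 days = 935.2 kWh
First 750 kWh × €0.112 = €84.00
Next 185.2 kWh × €0.158 = €29.26
Remaining tier: 0 kWh (not reached)
Energy charge = €113.26; + service €15.54 = €128.80 ≈ €129

€129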